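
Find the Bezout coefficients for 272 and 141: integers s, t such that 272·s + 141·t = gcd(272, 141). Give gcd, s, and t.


Euclidean algorithm on (272, 141) — divide until remainder is 0:
  272 = 1 · 141 + 131
  141 = 1 · 131 + 10
  131 = 13 · 10 + 1
  10 = 10 · 1 + 0
gcd(272, 141) = 1.
Track Bezout coefficients alongside the remainders: start with r₀ = 272 = a·1 + b·0 (s = 1, t = 0) and r₁ = 141 = a·0 + b·1 (s = 0, t = 1); each new remainder r_{k+1} = r_{k-1} − q_k·r_k inherits s_{k+1} = s_{k-1} − q_k·s_k, t_{k+1} = t_{k-1} − q_k·t_k, so r_k = a·s_k + b·t_k at every step:
  q = 1: r = 131, s = 1 − 1·0 = 1, t = 0 − 1·1 = -1  (check: 272·1 + 141·(-1) = 131)
  q = 1: r = 10, s = 0 − 1·1 = -1, t = 1 − 1·(-1) = 2  (check: 272·(-1) + 141·2 = 10)
  q = 13: r = 1, s = 1 − 13·(-1) = 14, t = -1 − 13·2 = -27  (check: 272·14 + 141·(-27) = 1)
The row with r = 1 (the gcd) gives the Bezout coefficients s = 14, t = -27.
Result: 272 · (14) + 141 · (-27) = 1.

gcd(272, 141) = 1; s = 14, t = -27 (check: 272·14 + 141·(-27) = 1).


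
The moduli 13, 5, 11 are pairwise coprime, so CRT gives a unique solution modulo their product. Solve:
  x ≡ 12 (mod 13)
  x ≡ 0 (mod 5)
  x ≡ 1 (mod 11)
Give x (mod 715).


Moduli 13, 5, 11 are pairwise coprime; by CRT there is a unique solution modulo M = 13 · 5 · 11 = 715.
Solve pairwise, accumulating the modulus:
  Start with x ≡ 12 (mod 13).
  Combine with x ≡ 0 (mod 5): since gcd(13, 5) = 1, we get a unique residue mod 65.
    Write x = 12 + 13·t and substitute into x ≡ 0 (mod 5): 13·t ≡ 0 − 12 = -12 (mod 5).
    Reduce coefficients mod 5: 3·t ≡ 3 (mod 5).
    The inverse of 3 mod 5 is 2 (since 3·2 = 6 = 1·5 + 1), so t ≡ 2·3 = 6 ≡ 1 (mod 5).
    Then x = 12 + 13·1 = 25, valid modulo lcm(13, 5) = 65: x ≡ 25 (mod 65).
  Combine with x ≡ 1 (mod 11): since gcd(65, 11) = 1, we get a unique residue mod 715.
    Write x = 25 + 65·t and substitute into x ≡ 1 (mod 11): 65·t ≡ 1 − 25 = -24 (mod 11).
    Reduce coefficients mod 11: 10·t ≡ 9 (mod 11).
    The inverse of 10 mod 11 is 10 (since 10·10 = 100 = 9·11 + 1), so t ≡ 10·9 = 90 ≡ 2 (mod 11).
    Then x = 25 + 65·2 = 155, valid modulo lcm(65, 11) = 715: x ≡ 155 (mod 715).
Verify: 155 mod 13 = 12 ✓, 155 mod 5 = 0 ✓, 155 mod 11 = 1 ✓.

x ≡ 155 (mod 715).


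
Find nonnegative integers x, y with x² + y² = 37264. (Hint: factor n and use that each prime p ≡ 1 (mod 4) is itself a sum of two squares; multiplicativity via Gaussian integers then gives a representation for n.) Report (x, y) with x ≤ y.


Step 1: Factor n = 37264 = 2^4 · 17 · 137.
Step 2: Check the mod-4 condition on each prime factor: 2 = 2 (special); 17 ≡ 1 (mod 4), exponent 1; 137 ≡ 1 (mod 4), exponent 1.
All primes ≡ 3 (mod 4) appear to even exponent (or don't appear), so by the two-squares theorem n IS expressible as a sum of two squares.
Step 3: Build a representation. Group n = k² · m with k = 4 and m = 17 · 137 = 2329 (a product of primes ≡ 1 (mod 4)); a representation of m scales to one of n via (k·x)² + (k·y)² = k²(x² + y²). Each prime p ≡ 1 (mod 4) is itself a sum of two squares; find a² by testing p − a² for a perfect square:
  17: 17 − 1² = 16 = 4² ⇒ 17 = 1² + 4².
  137: 137 − 1² = 136, 137 − 2² = 133, 137 − 3² = 128, 137 − 4² = 121 = 11² ⇒ 137 = 4² + 11².
  Combine using the Brahmagupta–Fibonacci identity (a² + b²)(c² + d²) = (ac − bd)² + (ad + bc)² = (ac + bd)² + (ad − bc)²:
  17 · 137 = 2329: from (1² + 4²)(4² + 11²), take (1·4 − 4·11, 1·11 + 4·4) = (4 − 44, 11 + 16) = (-40, 27); dropping signs (only squares matter) gives (40, 27); check 40² + 27² = 1600 + 729 = 2329 ✓.
  Scale by k = 4: (4·40, 4·27) = (160, 108).
Step 4: Order so x ≤ y and verify: 108² + 160² = 11664 + 25600 = 37264 = n. ✓

n = 37264 = 108² + 160² (one valid representation with x ≤ y).


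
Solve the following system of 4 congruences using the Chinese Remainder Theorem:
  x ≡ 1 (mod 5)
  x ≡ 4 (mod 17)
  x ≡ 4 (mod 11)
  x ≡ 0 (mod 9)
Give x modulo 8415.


Product of moduli M = 5 · 17 · 11 · 9 = 8415.
Merge one congruence at a time:
  Start: x ≡ 1 (mod 5).
  Combine with x ≡ 4 (mod 17); new modulus lcm = 85.
    Write x = 1 + 5·t and substitute into x ≡ 4 (mod 17): 5·t ≡ 4 − 1 = 3 (mod 17).
    The inverse of 5 mod 17 is 7 (since 5·7 = 35 = 2·17 + 1), so t ≡ 7·3 = 21 ≡ 4 (mod 17).
    Then x = 1 + 5·4 = 21, valid modulo lcm(5, 17) = 85: x ≡ 21 (mod 85).
  Combine with x ≡ 4 (mod 11); new modulus lcm = 935.
    Write x = 21 + 85·t and substitute into x ≡ 4 (mod 11): 85·t ≡ 4 − 21 = -17 (mod 11).
    Reduce coefficients mod 11: 8·t ≡ 5 (mod 11).
    The inverse of 8 mod 11 is 7 (since 8·7 = 56 = 5·11 + 1), so t ≡ 7·5 = 35 ≡ 2 (mod 11).
    Then x = 21 + 85·2 = 191, valid modulo lcm(85, 11) = 935: x ≡ 191 (mod 935).
  Combine with x ≡ 0 (mod 9); new modulus lcm = 8415.
    Write x = 191 + 935·t and substitute into x ≡ 0 (mod 9): 935·t ≡ 0 − 191 = -191 (mod 9).
    Reduce coefficients mod 9: 8·t ≡ 7 (mod 9).
    The inverse of 8 mod 9 is 8 (since 8·8 = 64 = 7·9 + 1), so t ≡ 8·7 = 56 ≡ 2 (mod 9).
    Then x = 191 + 935·2 = 2061, valid modulo lcm(935, 9) = 8415: x ≡ 2061 (mod 8415).
Verify against each original: 2061 mod 5 = 1, 2061 mod 17 = 4, 2061 mod 11 = 4, 2061 mod 9 = 0.

x ≡ 2061 (mod 8415).


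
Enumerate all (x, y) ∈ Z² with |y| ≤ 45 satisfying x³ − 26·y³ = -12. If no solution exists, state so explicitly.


The equation is x³ - 26y³ = -12. For fixed y, x³ = 26·y³ − 12, so a solution requires the RHS to be a perfect cube.
Strategy: iterate y from -45 to 45, compute RHS = 26·y³ − 12, and check whether it is a (positive or negative) perfect cube.
Check small values of y:
  y = 0: RHS = -12 is not a perfect cube.
  y = 1: RHS = 14 is not a perfect cube.
  y = -1: RHS = -38 is not a perfect cube.
  y = 2: RHS = 196 is not a perfect cube.
  y = -2: RHS = -220 is not a perfect cube.
  y = 3: RHS = 690 is not a perfect cube.
  y = -3: RHS = -714 is not a perfect cube.
Continuing the search up to |y| = 45 finds no solutions either.
No (x, y) in the scanned range satisfies the equation.

No integer solutions with |y| ≤ 45.


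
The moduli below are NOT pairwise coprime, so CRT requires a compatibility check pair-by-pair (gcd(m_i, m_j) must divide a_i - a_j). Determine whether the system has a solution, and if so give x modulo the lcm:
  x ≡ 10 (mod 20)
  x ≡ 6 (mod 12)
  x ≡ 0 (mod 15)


Moduli 20, 12, 15 are not pairwise coprime, so CRT works modulo lcm(m_i) when all pairwise compatibility conditions hold.
Pairwise compatibility: gcd(m_i, m_j) must divide a_i - a_j for every pair.
Merge one congruence at a time:
  Start: x ≡ 10 (mod 20).
  Combine with x ≡ 6 (mod 12): gcd(20, 12) = 4; 6 - 10 = -4, which IS divisible by 4, so compatible.
    Write x = 10 + 20·t and substitute into x ≡ 6 (mod 12): 20·t ≡ 6 − 10 = -4 (mod 12).
    Divide the congruence (and modulus) by g = 4: 5·t ≡ -1 (mod 3).
    Reduce coefficients mod 3: 2·t ≡ 2 (mod 3).
    The inverse of 2 mod 3 is 2 (since 2·2 = 4 = 1·3 + 1), so t ≡ 2·2 = 4 ≡ 1 (mod 3).
    Then x = 10 + 20·1 = 30, valid modulo lcm(20, 12) = 60: x ≡ 30 (mod 60).
  Combine with x ≡ 0 (mod 15): gcd(60, 15) = 15; 0 - 30 = -30, which IS divisible by 15, so compatible.
    Write x = 30 + 60·t and substitute into x ≡ 0 (mod 15): 60·t ≡ 0 − 30 = -30 (mod 15).
    Divide the congruence (and modulus) by g = 15: 4·t ≡ -2 (mod 1).
    Modulo 1 every t works; take t = 0.
    Then x = 30 + 60·0 = 30, valid modulo lcm(60, 15) = 60: x ≡ 30 (mod 60).
Verify: 30 mod 20 = 10, 30 mod 12 = 6, 30 mod 15 = 0.

x ≡ 30 (mod 60).


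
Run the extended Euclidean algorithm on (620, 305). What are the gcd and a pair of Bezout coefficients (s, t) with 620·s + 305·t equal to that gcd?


Euclidean algorithm on (620, 305) — divide until remainder is 0:
  620 = 2 · 305 + 10
  305 = 30 · 10 + 5
  10 = 2 · 5 + 0
gcd(620, 305) = 5.
Track Bezout coefficients alongside the remainders: start with r₀ = 620 = a·1 + b·0 (s = 1, t = 0) and r₁ = 305 = a·0 + b·1 (s = 0, t = 1); each new remainder r_{k+1} = r_{k-1} − q_k·r_k inherits s_{k+1} = s_{k-1} − q_k·s_k, t_{k+1} = t_{k-1} − q_k·t_k, so r_k = a·s_k + b·t_k at every step:
  q = 2: r = 10, s = 1 − 2·0 = 1, t = 0 − 2·1 = -2  (check: 620·1 + 305·(-2) = 10)
  q = 30: r = 5, s = 0 − 30·1 = -30, t = 1 − 30·(-2) = 61  (check: 620·(-30) + 305·61 = 5)
The row with r = 5 (the gcd) gives the Bezout coefficients s = -30, t = 61.
Result: 620 · (-30) + 305 · (61) = 5.

gcd(620, 305) = 5; s = -30, t = 61 (check: 620·(-30) + 305·61 = 5).


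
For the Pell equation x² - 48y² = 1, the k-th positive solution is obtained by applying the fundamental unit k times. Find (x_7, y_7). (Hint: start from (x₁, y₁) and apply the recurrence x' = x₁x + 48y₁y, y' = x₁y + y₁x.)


Step 1: Find the fundamental solution (x₁, y₁) of x² - 48y² = 1.
  Expand √48 as a continued fraction. a₀ = ⌊√48⌋ = 6; iterate m_{k+1} = d_k·a_k − m_k, d_{k+1} = (48 − m_{k+1}²)/d_k, a_{k+1} = ⌊(a₀ + m_{k+1})/d_{k+1}⌋ (starting m₀ = 0, d₀ = 1), with convergents p_k = a_k·p_{k-1} + p_{k-2}, q_k = a_k·q_{k-1} + q_{k-2} (p₋₁ = 1, q₋₁ = 0):
  k = 0: a₀ = 6; p₀/q₀ = 6/1; p₀² − 48·q₀² = 36 − 48 = -12.
  k = 1: m = 6, d = 12, a = ⌊(6 + 6)/12⌋ = 1; p/q = (1·6 + 1)/(1·1 + 0) = 7/1; p² − 48·q² = 49 − 48 = 1.
  The first convergent with p² − 48·q² = 1 gives the fundamental solution (x₁, y₁) = (7, 1).
Step 2: Apply the recurrence (x_{n+1}, y_{n+1}) = (x₁x_n + 48y₁y_n, x₁y_n + y₁x_n) repeatedly.
  From (x_1, y_1) = (7, 1): x_2 = 7·7 + 48·1·1 = 97; y_2 = 7·1 + 1·7 = 14.
  From (x_2, y_2) = (97, 14): x_3 = 7·97 + 48·1·14 = 1351; y_3 = 7·14 + 1·97 = 195.
  From (x_3, y_3) = (1351, 195): x_4 = 7·1351 + 48·1·195 = 18817; y_4 = 7·195 + 1·1351 = 2716.
  From (x_4, y_4) = (18817, 2716): x_5 = 7·18817 + 48·1·2716 = 262087; y_5 = 7·2716 + 1·18817 = 37829.
  From (x_5, y_5) = (262087, 37829): x_6 = 7·262087 + 48·1·37829 = 3650401; y_6 = 7·37829 + 1·262087 = 526890.
  From (x_6, y_6) = (3650401, 526890): x_7 = 7·3650401 + 48·1·526890 = 50843527; y_7 = 7·526890 + 1·3650401 = 7338631.
Step 3: Verify x_7² - 48·y_7² = 2585064237799729 - 2585064237799728 = 1 (should be 1). ✓

(x_1, y_1) = (7, 1); (x_7, y_7) = (50843527, 7338631).


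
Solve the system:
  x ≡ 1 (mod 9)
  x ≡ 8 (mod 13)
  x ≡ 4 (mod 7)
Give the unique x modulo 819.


Moduli 9, 13, 7 are pairwise coprime; by CRT there is a unique solution modulo M = 9 · 13 · 7 = 819.
Solve pairwise, accumulating the modulus:
  Start with x ≡ 1 (mod 9).
  Combine with x ≡ 8 (mod 13): since gcd(9, 13) = 1, we get a unique residue mod 117.
    Write x = 1 + 9·t and substitute into x ≡ 8 (mod 13): 9·t ≡ 8 − 1 = 7 (mod 13).
    The inverse of 9 mod 13 is 3 (since 9·3 = 27 = 2·13 + 1), so t ≡ 3·7 = 21 ≡ 8 (mod 13).
    Then x = 1 + 9·8 = 73, valid modulo lcm(9, 13) = 117: x ≡ 73 (mod 117).
  Combine with x ≡ 4 (mod 7): since gcd(117, 7) = 1, we get a unique residue mod 819.
    Write x = 73 + 117·t and substitute into x ≡ 4 (mod 7): 117·t ≡ 4 − 73 = -69 (mod 7).
    Reduce coefficients mod 7: 5·t ≡ 1 (mod 7).
    The inverse of 5 mod 7 is 3 (since 5·3 = 15 = 2·7 + 1), so t ≡ 3·1 = 3 ≡ 3 (mod 7).
    Then x = 73 + 117·3 = 424, valid modulo lcm(117, 7) = 819: x ≡ 424 (mod 819).
Verify: 424 mod 9 = 1 ✓, 424 mod 13 = 8 ✓, 424 mod 7 = 4 ✓.

x ≡ 424 (mod 819).


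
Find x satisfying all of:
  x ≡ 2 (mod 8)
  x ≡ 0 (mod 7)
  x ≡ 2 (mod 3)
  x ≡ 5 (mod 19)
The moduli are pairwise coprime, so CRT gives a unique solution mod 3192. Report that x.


Product of moduli M = 8 · 7 · 3 · 19 = 3192.
Merge one congruence at a time:
  Start: x ≡ 2 (mod 8).
  Combine with x ≡ 0 (mod 7); new modulus lcm = 56.
    Write x = 2 + 8·t and substitute into x ≡ 0 (mod 7): 8·t ≡ 0 − 2 = -2 (mod 7).
    Reduce coefficients mod 7: 1·t ≡ 5 (mod 7).
    So t ≡ 5 (mod 7).
    Then x = 2 + 8·5 = 42, valid modulo lcm(8, 7) = 56: x ≡ 42 (mod 56).
  Combine with x ≡ 2 (mod 3); new modulus lcm = 168.
    Write x = 42 + 56·t and substitute into x ≡ 2 (mod 3): 56·t ≡ 2 − 42 = -40 (mod 3).
    Reduce coefficients mod 3: 2·t ≡ 2 (mod 3).
    The inverse of 2 mod 3 is 2 (since 2·2 = 4 = 1·3 + 1), so t ≡ 2·2 = 4 ≡ 1 (mod 3).
    Then x = 42 + 56·1 = 98, valid modulo lcm(56, 3) = 168: x ≡ 98 (mod 168).
  Combine with x ≡ 5 (mod 19); new modulus lcm = 3192.
    Write x = 98 + 168·t and substitute into x ≡ 5 (mod 19): 168·t ≡ 5 − 98 = -93 (mod 19).
    Reduce coefficients mod 19: 16·t ≡ 2 (mod 19).
    The inverse of 16 mod 19 is 6 (since 16·6 = 96 = 5·19 + 1), so t ≡ 6·2 = 12 ≡ 12 (mod 19).
    Then x = 98 + 168·12 = 2114, valid modulo lcm(168, 19) = 3192: x ≡ 2114 (mod 3192).
Verify against each original: 2114 mod 8 = 2, 2114 mod 7 = 0, 2114 mod 3 = 2, 2114 mod 19 = 5.

x ≡ 2114 (mod 3192).


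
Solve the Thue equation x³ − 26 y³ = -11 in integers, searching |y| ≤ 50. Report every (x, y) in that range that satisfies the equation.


The equation is x³ - 26y³ = -11. For fixed y, x³ = 26·y³ − 11, so a solution requires the RHS to be a perfect cube.
Strategy: iterate y from -50 to 50, compute RHS = 26·y³ − 11, and check whether it is a (positive or negative) perfect cube.
Check small values of y:
  y = 0: RHS = -11 is not a perfect cube.
  y = 1: RHS = 15 is not a perfect cube.
  y = -1: RHS = -37 is not a perfect cube.
  y = 2: RHS = 197 is not a perfect cube.
  y = -2: RHS = -219 is not a perfect cube.
  y = 3: RHS = 691 is not a perfect cube.
  y = -3: RHS = -713 is not a perfect cube.
Continuing the search up to |y| = 50 finds no solutions either.
No (x, y) in the scanned range satisfies the equation.

No integer solutions with |y| ≤ 50.


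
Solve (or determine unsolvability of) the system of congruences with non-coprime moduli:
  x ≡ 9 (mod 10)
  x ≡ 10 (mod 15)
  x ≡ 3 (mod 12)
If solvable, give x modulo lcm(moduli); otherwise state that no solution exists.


Moduli 10, 15, 12 are not pairwise coprime, so CRT works modulo lcm(m_i) when all pairwise compatibility conditions hold.
Pairwise compatibility: gcd(m_i, m_j) must divide a_i - a_j for every pair.
Merge one congruence at a time:
  Start: x ≡ 9 (mod 10).
  Combine with x ≡ 10 (mod 15): gcd(10, 15) = 5, and 10 - 9 = 1 is NOT divisible by 5.
    ⇒ system is inconsistent (no integer solution).

No solution (the system is inconsistent).


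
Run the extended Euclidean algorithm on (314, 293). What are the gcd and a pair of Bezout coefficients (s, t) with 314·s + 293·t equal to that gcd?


Euclidean algorithm on (314, 293) — divide until remainder is 0:
  314 = 1 · 293 + 21
  293 = 13 · 21 + 20
  21 = 1 · 20 + 1
  20 = 20 · 1 + 0
gcd(314, 293) = 1.
Track Bezout coefficients alongside the remainders: start with r₀ = 314 = a·1 + b·0 (s = 1, t = 0) and r₁ = 293 = a·0 + b·1 (s = 0, t = 1); each new remainder r_{k+1} = r_{k-1} − q_k·r_k inherits s_{k+1} = s_{k-1} − q_k·s_k, t_{k+1} = t_{k-1} − q_k·t_k, so r_k = a·s_k + b·t_k at every step:
  q = 1: r = 21, s = 1 − 1·0 = 1, t = 0 − 1·1 = -1  (check: 314·1 + 293·(-1) = 21)
  q = 13: r = 20, s = 0 − 13·1 = -13, t = 1 − 13·(-1) = 14  (check: 314·(-13) + 293·14 = 20)
  q = 1: r = 1, s = 1 − 1·(-13) = 14, t = -1 − 1·14 = -15  (check: 314·14 + 293·(-15) = 1)
The row with r = 1 (the gcd) gives the Bezout coefficients s = 14, t = -15.
Result: 314 · (14) + 293 · (-15) = 1.

gcd(314, 293) = 1; s = 14, t = -15 (check: 314·14 + 293·(-15) = 1).


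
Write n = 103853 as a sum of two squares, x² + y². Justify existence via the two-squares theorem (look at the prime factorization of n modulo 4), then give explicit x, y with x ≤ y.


Step 1: Factor n = 103853 = 17 · 41 · 149.
Step 2: Check the mod-4 condition on each prime factor: 17 ≡ 1 (mod 4), exponent 1; 41 ≡ 1 (mod 4), exponent 1; 149 ≡ 1 (mod 4), exponent 1.
All primes ≡ 3 (mod 4) appear to even exponent (or don't appear), so by the two-squares theorem n IS expressible as a sum of two squares.
Step 3: Build a representation. Here n = 17 · 41 · 149 is a product of primes ≡ 1 (mod 4). Each prime p ≡ 1 (mod 4) is itself a sum of two squares; find a² by testing p − a² for a perfect square:
  17: 17 − 1² = 16 = 4² ⇒ 17 = 1² + 4².
  41: 41 − 1² = 40, 41 − 2² = 37, 41 − 3² = 32, 41 − 4² = 25 = 5² ⇒ 41 = 4² + 5².
  149: 149 − 1² = 148, 149 − 2² = 145, 149 − 3² = 140, 149 − 4² = 133, 149 − 5² = 124, 149 − 6² = 113, 149 − 7² = 100 = 10² ⇒ 149 = 7² + 10².
  Combine using the Brahmagupta–Fibonacci identity (a² + b²)(c² + d²) = (ac − bd)² + (ad + bc)² = (ac + bd)² + (ad − bc)²:
  17 · 41 = 697: from (1² + 4²)(4² + 5²), take (1·4 − 4·5, 1·5 + 4·4) = (4 − 20, 5 + 16) = (-16, 21); dropping signs (only squares matter) gives (16, 21); check 16² + 21² = 256 + 441 = 697 ✓.
  697 · 149 = 103853: from (16² + 21²)(7² + 10²), take (16·7 − 21·10, 16·10 + 21·7) = (112 − 210, 160 + 147) = (-98, 307); dropping signs (only squares matter) gives (98, 307); check 98² + 307² = 9604 + 94249 = 103853 ✓.
Step 4: Order so x ≤ y and verify: 98² + 307² = 9604 + 94249 = 103853 = n. ✓

n = 103853 = 98² + 307² (one valid representation with x ≤ y).


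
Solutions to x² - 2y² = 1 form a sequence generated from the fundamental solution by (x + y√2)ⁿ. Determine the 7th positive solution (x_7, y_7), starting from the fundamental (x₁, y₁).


Step 1: Find the fundamental solution (x₁, y₁) of x² - 2y² = 1.
  Expand √2 as a continued fraction. a₀ = ⌊√2⌋ = 1; iterate m_{k+1} = d_k·a_k − m_k, d_{k+1} = (2 − m_{k+1}²)/d_k, a_{k+1} = ⌊(a₀ + m_{k+1})/d_{k+1}⌋ (starting m₀ = 0, d₀ = 1), with convergents p_k = a_k·p_{k-1} + p_{k-2}, q_k = a_k·q_{k-1} + q_{k-2} (p₋₁ = 1, q₋₁ = 0):
  k = 0: a₀ = 1; p₀/q₀ = 1/1; p₀² − 2·q₀² = 1 − 2 = -1.
  k = 1: m = 1, d = 1, a = ⌊(1 + 1)/1⌋ = 2; p/q = (2·1 + 1)/(2·1 + 0) = 3/2; p² − 2·q² = 9 − 8 = 1.
  The first convergent with p² − 2·q² = 1 gives the fundamental solution (x₁, y₁) = (3, 2).
Step 2: Apply the recurrence (x_{n+1}, y_{n+1}) = (x₁x_n + 2y₁y_n, x₁y_n + y₁x_n) repeatedly.
  From (x_1, y_1) = (3, 2): x_2 = 3·3 + 2·2·2 = 17; y_2 = 3·2 + 2·3 = 12.
  From (x_2, y_2) = (17, 12): x_3 = 3·17 + 2·2·12 = 99; y_3 = 3·12 + 2·17 = 70.
  From (x_3, y_3) = (99, 70): x_4 = 3·99 + 2·2·70 = 577; y_4 = 3·70 + 2·99 = 408.
  From (x_4, y_4) = (577, 408): x_5 = 3·577 + 2·2·408 = 3363; y_5 = 3·408 + 2·577 = 2378.
  From (x_5, y_5) = (3363, 2378): x_6 = 3·3363 + 2·2·2378 = 19601; y_6 = 3·2378 + 2·3363 = 13860.
  From (x_6, y_6) = (19601, 13860): x_7 = 3·19601 + 2·2·13860 = 114243; y_7 = 3·13860 + 2·19601 = 80782.
Step 3: Verify x_7² - 2·y_7² = 13051463049 - 13051463048 = 1 (should be 1). ✓

(x_1, y_1) = (3, 2); (x_7, y_7) = (114243, 80782).


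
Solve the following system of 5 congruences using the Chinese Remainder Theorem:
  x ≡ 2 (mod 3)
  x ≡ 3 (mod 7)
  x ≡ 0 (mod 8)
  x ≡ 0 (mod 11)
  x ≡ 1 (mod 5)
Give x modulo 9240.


Product of moduli M = 3 · 7 · 8 · 11 · 5 = 9240.
Merge one congruence at a time:
  Start: x ≡ 2 (mod 3).
  Combine with x ≡ 3 (mod 7); new modulus lcm = 21.
    Write x = 2 + 3·t and substitute into x ≡ 3 (mod 7): 3·t ≡ 3 − 2 = 1 (mod 7).
    The inverse of 3 mod 7 is 5 (since 3·5 = 15 = 2·7 + 1), so t ≡ 5·1 = 5 ≡ 5 (mod 7).
    Then x = 2 + 3·5 = 17, valid modulo lcm(3, 7) = 21: x ≡ 17 (mod 21).
  Combine with x ≡ 0 (mod 8); new modulus lcm = 168.
    Write x = 17 + 21·t and substitute into x ≡ 0 (mod 8): 21·t ≡ 0 − 17 = -17 (mod 8).
    Reduce coefficients mod 8: 5·t ≡ 7 (mod 8).
    The inverse of 5 mod 8 is 5 (since 5·5 = 25 = 3·8 + 1), so t ≡ 5·7 = 35 ≡ 3 (mod 8).
    Then x = 17 + 21·3 = 80, valid modulo lcm(21, 8) = 168: x ≡ 80 (mod 168).
  Combine with x ≡ 0 (mod 11); new modulus lcm = 1848.
    Write x = 80 + 168·t and substitute into x ≡ 0 (mod 11): 168·t ≡ 0 − 80 = -80 (mod 11).
    Reduce coefficients mod 11: 3·t ≡ 8 (mod 11).
    The inverse of 3 mod 11 is 4 (since 3·4 = 12 = 1·11 + 1), so t ≡ 4·8 = 32 ≡ 10 (mod 11).
    Then x = 80 + 168·10 = 1760, valid modulo lcm(168, 11) = 1848: x ≡ 1760 (mod 1848).
  Combine with x ≡ 1 (mod 5); new modulus lcm = 9240.
    Write x = 1760 + 1848·t and substitute into x ≡ 1 (mod 5): 1848·t ≡ 1 − 1760 = -1759 (mod 5).
    Reduce coefficients mod 5: 3·t ≡ 1 (mod 5).
    The inverse of 3 mod 5 is 2 (since 3·2 = 6 = 1·5 + 1), so t ≡ 2·1 = 2 ≡ 2 (mod 5).
    Then x = 1760 + 1848·2 = 5456, valid modulo lcm(1848, 5) = 9240: x ≡ 5456 (mod 9240).
Verify against each original: 5456 mod 3 = 2, 5456 mod 7 = 3, 5456 mod 8 = 0, 5456 mod 11 = 0, 5456 mod 5 = 1.

x ≡ 5456 (mod 9240).


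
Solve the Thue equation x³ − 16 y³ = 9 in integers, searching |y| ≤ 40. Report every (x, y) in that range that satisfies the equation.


The equation is x³ - 16y³ = 9. For fixed y, x³ = 16·y³ + 9, so a solution requires the RHS to be a perfect cube.
Strategy: iterate y from -40 to 40, compute RHS = 16·y³ + 9, and check whether it is a (positive or negative) perfect cube.
Check small values of y:
  y = 0: RHS = 9 is not a perfect cube.
  y = 1: RHS = 25 is not a perfect cube.
  y = -1: RHS = -7 is not a perfect cube.
  y = 2: RHS = 137 is not a perfect cube.
  y = -2: RHS = -119 is not a perfect cube.
  y = 3: RHS = 441 is not a perfect cube.
  y = -3: RHS = -423 is not a perfect cube.
Continuing the search up to |y| = 40 finds no solutions either.
No (x, y) in the scanned range satisfies the equation.

No integer solutions with |y| ≤ 40.


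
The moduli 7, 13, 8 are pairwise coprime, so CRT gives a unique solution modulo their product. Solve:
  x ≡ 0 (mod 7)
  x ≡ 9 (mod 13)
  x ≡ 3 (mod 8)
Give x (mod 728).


Moduli 7, 13, 8 are pairwise coprime; by CRT there is a unique solution modulo M = 7 · 13 · 8 = 728.
Solve pairwise, accumulating the modulus:
  Start with x ≡ 0 (mod 7).
  Combine with x ≡ 9 (mod 13): since gcd(7, 13) = 1, we get a unique residue mod 91.
    Write x = 0 + 7·t and substitute into x ≡ 9 (mod 13): 7·t ≡ 9 − 0 = 9 (mod 13).
    The inverse of 7 mod 13 is 2 (since 7·2 = 14 = 1·13 + 1), so t ≡ 2·9 = 18 ≡ 5 (mod 13).
    Then x = 0 + 7·5 = 35, valid modulo lcm(7, 13) = 91: x ≡ 35 (mod 91).
  Combine with x ≡ 3 (mod 8): since gcd(91, 8) = 1, we get a unique residue mod 728.
    Write x = 35 + 91·t and substitute into x ≡ 3 (mod 8): 91·t ≡ 3 − 35 = -32 (mod 8).
    Reduce coefficients mod 8: 3·t ≡ 0 (mod 8).
    The inverse of 3 mod 8 is 3 (since 3·3 = 9 = 1·8 + 1), so t ≡ 3·0 = 0 ≡ 0 (mod 8).
    Then x = 35 + 91·0 = 35, valid modulo lcm(91, 8) = 728: x ≡ 35 (mod 728).
Verify: 35 mod 7 = 0 ✓, 35 mod 13 = 9 ✓, 35 mod 8 = 3 ✓.

x ≡ 35 (mod 728).


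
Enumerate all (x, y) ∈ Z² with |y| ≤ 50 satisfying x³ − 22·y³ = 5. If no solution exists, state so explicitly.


The equation is x³ - 22y³ = 5. For fixed y, x³ = 22·y³ + 5, so a solution requires the RHS to be a perfect cube.
Strategy: iterate y from -50 to 50, compute RHS = 22·y³ + 5, and check whether it is a (positive or negative) perfect cube.
Check small values of y:
  y = 0: RHS = 5 is not a perfect cube.
  y = 1: RHS = 27 = (3)³ ⇒ x = 3 works.
  y = -1: RHS = -17 is not a perfect cube.
  y = 2: RHS = 181 is not a perfect cube.
  y = -2: RHS = -171 is not a perfect cube.
  y = 3: RHS = 599 is not a perfect cube.
  y = -3: RHS = -589 is not a perfect cube.
Continuing the search up to |y| = 50 finds no further solutions beyond those listed.
Collected solutions: (3, 1).

Solutions (with |y| ≤ 50): (3, 1).


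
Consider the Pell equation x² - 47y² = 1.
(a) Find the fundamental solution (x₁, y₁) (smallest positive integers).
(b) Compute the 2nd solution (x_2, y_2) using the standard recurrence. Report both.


Step 1: Find the fundamental solution (x₁, y₁) of x² - 47y² = 1.
  Expand √47 as a continued fraction. a₀ = ⌊√47⌋ = 6; iterate m_{k+1} = d_k·a_k − m_k, d_{k+1} = (47 − m_{k+1}²)/d_k, a_{k+1} = ⌊(a₀ + m_{k+1})/d_{k+1}⌋ (starting m₀ = 0, d₀ = 1), with convergents p_k = a_k·p_{k-1} + p_{k-2}, q_k = a_k·q_{k-1} + q_{k-2} (p₋₁ = 1, q₋₁ = 0):
  k = 0: a₀ = 6; p₀/q₀ = 6/1; p₀² − 47·q₀² = 36 − 47 = -11.
  k = 1: m = 6, d = 11, a = ⌊(6 + 6)/11⌋ = 1; p/q = (1·6 + 1)/(1·1 + 0) = 7/1; p² − 47·q² = 49 − 47 = 2.
  k = 2: m = 5, d = 2, a = ⌊(6 + 5)/2⌋ = 5; p/q = (5·7 + 6)/(5·1 + 1) = 41/6; p² − 47·q² = 1681 − 1692 = -11.
  k = 3: m = 5, d = 11, a = ⌊(6 + 5)/11⌋ = 1; p/q = (1·41 + 7)/(1·6 + 1) = 48/7; p² − 47·q² = 2304 − 2303 = 1.
  The first convergent with p² − 47·q² = 1 gives the fundamental solution (x₁, y₁) = (48, 7).
Step 2: Apply the recurrence (x_{n+1}, y_{n+1}) = (x₁x_n + 47y₁y_n, x₁y_n + y₁x_n) repeatedly.
  From (x_1, y_1) = (48, 7): x_2 = 48·48 + 47·7·7 = 4607; y_2 = 48·7 + 7·48 = 672.
Step 3: Verify x_2² - 47·y_2² = 21224449 - 21224448 = 1 (should be 1). ✓

(x_1, y_1) = (48, 7); (x_2, y_2) = (4607, 672).


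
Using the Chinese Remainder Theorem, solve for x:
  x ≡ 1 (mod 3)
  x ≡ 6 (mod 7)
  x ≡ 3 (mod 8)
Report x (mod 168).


Moduli 3, 7, 8 are pairwise coprime; by CRT there is a unique solution modulo M = 3 · 7 · 8 = 168.
Solve pairwise, accumulating the modulus:
  Start with x ≡ 1 (mod 3).
  Combine with x ≡ 6 (mod 7): since gcd(3, 7) = 1, we get a unique residue mod 21.
    Write x = 1 + 3·t and substitute into x ≡ 6 (mod 7): 3·t ≡ 6 − 1 = 5 (mod 7).
    The inverse of 3 mod 7 is 5 (since 3·5 = 15 = 2·7 + 1), so t ≡ 5·5 = 25 ≡ 4 (mod 7).
    Then x = 1 + 3·4 = 13, valid modulo lcm(3, 7) = 21: x ≡ 13 (mod 21).
  Combine with x ≡ 3 (mod 8): since gcd(21, 8) = 1, we get a unique residue mod 168.
    Write x = 13 + 21·t and substitute into x ≡ 3 (mod 8): 21·t ≡ 3 − 13 = -10 (mod 8).
    Reduce coefficients mod 8: 5·t ≡ 6 (mod 8).
    The inverse of 5 mod 8 is 5 (since 5·5 = 25 = 3·8 + 1), so t ≡ 5·6 = 30 ≡ 6 (mod 8).
    Then x = 13 + 21·6 = 139, valid modulo lcm(21, 8) = 168: x ≡ 139 (mod 168).
Verify: 139 mod 3 = 1 ✓, 139 mod 7 = 6 ✓, 139 mod 8 = 3 ✓.

x ≡ 139 (mod 168).


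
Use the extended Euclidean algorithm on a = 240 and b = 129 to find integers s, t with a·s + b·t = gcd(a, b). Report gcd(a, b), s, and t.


Euclidean algorithm on (240, 129) — divide until remainder is 0:
  240 = 1 · 129 + 111
  129 = 1 · 111 + 18
  111 = 6 · 18 + 3
  18 = 6 · 3 + 0
gcd(240, 129) = 3.
Track Bezout coefficients alongside the remainders: start with r₀ = 240 = a·1 + b·0 (s = 1, t = 0) and r₁ = 129 = a·0 + b·1 (s = 0, t = 1); each new remainder r_{k+1} = r_{k-1} − q_k·r_k inherits s_{k+1} = s_{k-1} − q_k·s_k, t_{k+1} = t_{k-1} − q_k·t_k, so r_k = a·s_k + b·t_k at every step:
  q = 1: r = 111, s = 1 − 1·0 = 1, t = 0 − 1·1 = -1  (check: 240·1 + 129·(-1) = 111)
  q = 1: r = 18, s = 0 − 1·1 = -1, t = 1 − 1·(-1) = 2  (check: 240·(-1) + 129·2 = 18)
  q = 6: r = 3, s = 1 − 6·(-1) = 7, t = -1 − 6·2 = -13  (check: 240·7 + 129·(-13) = 3)
The row with r = 3 (the gcd) gives the Bezout coefficients s = 7, t = -13.
Result: 240 · (7) + 129 · (-13) = 3.

gcd(240, 129) = 3; s = 7, t = -13 (check: 240·7 + 129·(-13) = 3).


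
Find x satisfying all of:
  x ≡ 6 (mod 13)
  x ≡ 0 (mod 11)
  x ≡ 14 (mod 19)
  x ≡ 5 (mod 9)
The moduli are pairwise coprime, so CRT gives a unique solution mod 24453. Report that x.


Product of moduli M = 13 · 11 · 19 · 9 = 24453.
Merge one congruence at a time:
  Start: x ≡ 6 (mod 13).
  Combine with x ≡ 0 (mod 11); new modulus lcm = 143.
    Write x = 6 + 13·t and substitute into x ≡ 0 (mod 11): 13·t ≡ 0 − 6 = -6 (mod 11).
    Reduce coefficients mod 11: 2·t ≡ 5 (mod 11).
    The inverse of 2 mod 11 is 6 (since 2·6 = 12 = 1·11 + 1), so t ≡ 6·5 = 30 ≡ 8 (mod 11).
    Then x = 6 + 13·8 = 110, valid modulo lcm(13, 11) = 143: x ≡ 110 (mod 143).
  Combine with x ≡ 14 (mod 19); new modulus lcm = 2717.
    Write x = 110 + 143·t and substitute into x ≡ 14 (mod 19): 143·t ≡ 14 − 110 = -96 (mod 19).
    Reduce coefficients mod 19: 10·t ≡ 18 (mod 19).
    The inverse of 10 mod 19 is 2 (since 10·2 = 20 = 1·19 + 1), so t ≡ 2·18 = 36 ≡ 17 (mod 19).
    Then x = 110 + 143·17 = 2541, valid modulo lcm(143, 19) = 2717: x ≡ 2541 (mod 2717).
  Combine with x ≡ 5 (mod 9); new modulus lcm = 24453.
    Write x = 2541 + 2717·t and substitute into x ≡ 5 (mod 9): 2717·t ≡ 5 − 2541 = -2536 (mod 9).
    Reduce coefficients mod 9: 8·t ≡ 2 (mod 9).
    The inverse of 8 mod 9 is 8 (since 8·8 = 64 = 7·9 + 1), so t ≡ 8·2 = 16 ≡ 7 (mod 9).
    Then x = 2541 + 2717·7 = 21560, valid modulo lcm(2717, 9) = 24453: x ≡ 21560 (mod 24453).
Verify against each original: 21560 mod 13 = 6, 21560 mod 11 = 0, 21560 mod 19 = 14, 21560 mod 9 = 5.

x ≡ 21560 (mod 24453).


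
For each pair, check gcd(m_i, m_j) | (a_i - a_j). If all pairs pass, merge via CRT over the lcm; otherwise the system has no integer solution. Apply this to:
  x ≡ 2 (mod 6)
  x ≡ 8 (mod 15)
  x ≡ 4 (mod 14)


Moduli 6, 15, 14 are not pairwise coprime, so CRT works modulo lcm(m_i) when all pairwise compatibility conditions hold.
Pairwise compatibility: gcd(m_i, m_j) must divide a_i - a_j for every pair.
Merge one congruence at a time:
  Start: x ≡ 2 (mod 6).
  Combine with x ≡ 8 (mod 15): gcd(6, 15) = 3; 8 - 2 = 6, which IS divisible by 3, so compatible.
    Write x = 2 + 6·t and substitute into x ≡ 8 (mod 15): 6·t ≡ 8 − 2 = 6 (mod 15).
    Divide the congruence (and modulus) by g = 3: 2·t ≡ 2 (mod 5).
    The inverse of 2 mod 5 is 3 (since 2·3 = 6 = 1·5 + 1), so t ≡ 3·2 = 6 ≡ 1 (mod 5).
    Then x = 2 + 6·1 = 8, valid modulo lcm(6, 15) = 30: x ≡ 8 (mod 30).
  Combine with x ≡ 4 (mod 14): gcd(30, 14) = 2; 4 - 8 = -4, which IS divisible by 2, so compatible.
    Write x = 8 + 30·t and substitute into x ≡ 4 (mod 14): 30·t ≡ 4 − 8 = -4 (mod 14).
    Divide the congruence (and modulus) by g = 2: 15·t ≡ -2 (mod 7).
    Reduce coefficients mod 7: 1·t ≡ 5 (mod 7).
    So t ≡ 5 (mod 7).
    Then x = 8 + 30·5 = 158, valid modulo lcm(30, 14) = 210: x ≡ 158 (mod 210).
Verify: 158 mod 6 = 2, 158 mod 15 = 8, 158 mod 14 = 4.

x ≡ 158 (mod 210).


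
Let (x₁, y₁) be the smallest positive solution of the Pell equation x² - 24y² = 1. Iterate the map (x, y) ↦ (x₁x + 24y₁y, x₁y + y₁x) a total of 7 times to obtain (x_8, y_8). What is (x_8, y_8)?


Step 1: Find the fundamental solution (x₁, y₁) of x² - 24y² = 1.
  Expand √24 as a continued fraction. a₀ = ⌊√24⌋ = 4; iterate m_{k+1} = d_k·a_k − m_k, d_{k+1} = (24 − m_{k+1}²)/d_k, a_{k+1} = ⌊(a₀ + m_{k+1})/d_{k+1}⌋ (starting m₀ = 0, d₀ = 1), with convergents p_k = a_k·p_{k-1} + p_{k-2}, q_k = a_k·q_{k-1} + q_{k-2} (p₋₁ = 1, q₋₁ = 0):
  k = 0: a₀ = 4; p₀/q₀ = 4/1; p₀² − 24·q₀² = 16 − 24 = -8.
  k = 1: m = 4, d = 8, a = ⌊(4 + 4)/8⌋ = 1; p/q = (1·4 + 1)/(1·1 + 0) = 5/1; p² − 24·q² = 25 − 24 = 1.
  The first convergent with p² − 24·q² = 1 gives the fundamental solution (x₁, y₁) = (5, 1).
Step 2: Apply the recurrence (x_{n+1}, y_{n+1}) = (x₁x_n + 24y₁y_n, x₁y_n + y₁x_n) repeatedly.
  From (x_1, y_1) = (5, 1): x_2 = 5·5 + 24·1·1 = 49; y_2 = 5·1 + 1·5 = 10.
  From (x_2, y_2) = (49, 10): x_3 = 5·49 + 24·1·10 = 485; y_3 = 5·10 + 1·49 = 99.
  From (x_3, y_3) = (485, 99): x_4 = 5·485 + 24·1·99 = 4801; y_4 = 5·99 + 1·485 = 980.
  From (x_4, y_4) = (4801, 980): x_5 = 5·4801 + 24·1·980 = 47525; y_5 = 5·980 + 1·4801 = 9701.
  From (x_5, y_5) = (47525, 9701): x_6 = 5·47525 + 24·1·9701 = 470449; y_6 = 5·9701 + 1·47525 = 96030.
  From (x_6, y_6) = (470449, 96030): x_7 = 5·470449 + 24·1·96030 = 4656965; y_7 = 5·96030 + 1·470449 = 950599.
  From (x_7, y_7) = (4656965, 950599): x_8 = 5·4656965 + 24·1·950599 = 46099201; y_8 = 5·950599 + 1·4656965 = 9409960.
Step 3: Verify x_8² - 24·y_8² = 2125136332838401 - 2125136332838400 = 1 (should be 1). ✓

(x_1, y_1) = (5, 1); (x_8, y_8) = (46099201, 9409960).


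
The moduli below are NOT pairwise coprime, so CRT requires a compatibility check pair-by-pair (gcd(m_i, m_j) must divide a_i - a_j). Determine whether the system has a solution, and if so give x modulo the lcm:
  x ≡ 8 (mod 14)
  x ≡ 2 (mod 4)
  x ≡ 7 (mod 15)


Moduli 14, 4, 15 are not pairwise coprime, so CRT works modulo lcm(m_i) when all pairwise compatibility conditions hold.
Pairwise compatibility: gcd(m_i, m_j) must divide a_i - a_j for every pair.
Merge one congruence at a time:
  Start: x ≡ 8 (mod 14).
  Combine with x ≡ 2 (mod 4): gcd(14, 4) = 2; 2 - 8 = -6, which IS divisible by 2, so compatible.
    Write x = 8 + 14·t and substitute into x ≡ 2 (mod 4): 14·t ≡ 2 − 8 = -6 (mod 4).
    Divide the congruence (and modulus) by g = 2: 7·t ≡ -3 (mod 2).
    Reduce coefficients mod 2: 1·t ≡ 1 (mod 2).
    So t ≡ 1 (mod 2).
    Then x = 8 + 14·1 = 22, valid modulo lcm(14, 4) = 28: x ≡ 22 (mod 28).
  Combine with x ≡ 7 (mod 15): gcd(28, 15) = 1; 7 - 22 = -15, which IS divisible by 1, so compatible.
    Write x = 22 + 28·t and substitute into x ≡ 7 (mod 15): 28·t ≡ 7 − 22 = -15 (mod 15).
    Reduce coefficients mod 15: 13·t ≡ 0 (mod 15).
    The inverse of 13 mod 15 is 7 (since 13·7 = 91 = 6·15 + 1), so t ≡ 7·0 = 0 ≡ 0 (mod 15).
    Then x = 22 + 28·0 = 22, valid modulo lcm(28, 15) = 420: x ≡ 22 (mod 420).
Verify: 22 mod 14 = 8, 22 mod 4 = 2, 22 mod 15 = 7.

x ≡ 22 (mod 420).


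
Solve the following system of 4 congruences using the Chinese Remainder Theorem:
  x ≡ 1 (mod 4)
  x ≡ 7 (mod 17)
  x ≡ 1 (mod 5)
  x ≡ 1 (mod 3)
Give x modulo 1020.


Product of moduli M = 4 · 17 · 5 · 3 = 1020.
Merge one congruence at a time:
  Start: x ≡ 1 (mod 4).
  Combine with x ≡ 7 (mod 17); new modulus lcm = 68.
    Write x = 1 + 4·t and substitute into x ≡ 7 (mod 17): 4·t ≡ 7 − 1 = 6 (mod 17).
    The inverse of 4 mod 17 is 13 (since 4·13 = 52 = 3·17 + 1), so t ≡ 13·6 = 78 ≡ 10 (mod 17).
    Then x = 1 + 4·10 = 41, valid modulo lcm(4, 17) = 68: x ≡ 41 (mod 68).
  Combine with x ≡ 1 (mod 5); new modulus lcm = 340.
    Write x = 41 + 68·t and substitute into x ≡ 1 (mod 5): 68·t ≡ 1 − 41 = -40 (mod 5).
    Reduce coefficients mod 5: 3·t ≡ 0 (mod 5).
    The inverse of 3 mod 5 is 2 (since 3·2 = 6 = 1·5 + 1), so t ≡ 2·0 = 0 ≡ 0 (mod 5).
    Then x = 41 + 68·0 = 41, valid modulo lcm(68, 5) = 340: x ≡ 41 (mod 340).
  Combine with x ≡ 1 (mod 3); new modulus lcm = 1020.
    Write x = 41 + 340·t and substitute into x ≡ 1 (mod 3): 340·t ≡ 1 − 41 = -40 (mod 3).
    Reduce coefficients mod 3: 1·t ≡ 2 (mod 3).
    So t ≡ 2 (mod 3).
    Then x = 41 + 340·2 = 721, valid modulo lcm(340, 3) = 1020: x ≡ 721 (mod 1020).
Verify against each original: 721 mod 4 = 1, 721 mod 17 = 7, 721 mod 5 = 1, 721 mod 3 = 1.

x ≡ 721 (mod 1020).


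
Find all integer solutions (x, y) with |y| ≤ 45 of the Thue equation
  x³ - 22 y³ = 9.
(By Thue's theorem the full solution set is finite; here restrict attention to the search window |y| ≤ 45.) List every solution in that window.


The equation is x³ - 22y³ = 9. For fixed y, x³ = 22·y³ + 9, so a solution requires the RHS to be a perfect cube.
Strategy: iterate y from -45 to 45, compute RHS = 22·y³ + 9, and check whether it is a (positive or negative) perfect cube.
Check small values of y:
  y = 0: RHS = 9 is not a perfect cube.
  y = 1: RHS = 31 is not a perfect cube.
  y = -1: RHS = -13 is not a perfect cube.
  y = 2: RHS = 185 is not a perfect cube.
  y = -2: RHS = -167 is not a perfect cube.
  y = 3: RHS = 603 is not a perfect cube.
  y = -3: RHS = -585 is not a perfect cube.
Continuing the search up to |y| = 45 finds no solutions either.
No (x, y) in the scanned range satisfies the equation.

No integer solutions with |y| ≤ 45.


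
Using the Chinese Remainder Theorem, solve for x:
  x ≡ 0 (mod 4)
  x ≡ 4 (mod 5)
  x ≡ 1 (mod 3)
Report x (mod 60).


Moduli 4, 5, 3 are pairwise coprime; by CRT there is a unique solution modulo M = 4 · 5 · 3 = 60.
Solve pairwise, accumulating the modulus:
  Start with x ≡ 0 (mod 4).
  Combine with x ≡ 4 (mod 5): since gcd(4, 5) = 1, we get a unique residue mod 20.
    Write x = 0 + 4·t and substitute into x ≡ 4 (mod 5): 4·t ≡ 4 − 0 = 4 (mod 5).
    The inverse of 4 mod 5 is 4 (since 4·4 = 16 = 3·5 + 1), so t ≡ 4·4 = 16 ≡ 1 (mod 5).
    Then x = 0 + 4·1 = 4, valid modulo lcm(4, 5) = 20: x ≡ 4 (mod 20).
  Combine with x ≡ 1 (mod 3): since gcd(20, 3) = 1, we get a unique residue mod 60.
    Write x = 4 + 20·t and substitute into x ≡ 1 (mod 3): 20·t ≡ 1 − 4 = -3 (mod 3).
    Reduce coefficients mod 3: 2·t ≡ 0 (mod 3).
    The inverse of 2 mod 3 is 2 (since 2·2 = 4 = 1·3 + 1), so t ≡ 2·0 = 0 ≡ 0 (mod 3).
    Then x = 4 + 20·0 = 4, valid modulo lcm(20, 3) = 60: x ≡ 4 (mod 60).
Verify: 4 mod 4 = 0 ✓, 4 mod 5 = 4 ✓, 4 mod 3 = 1 ✓.

x ≡ 4 (mod 60).


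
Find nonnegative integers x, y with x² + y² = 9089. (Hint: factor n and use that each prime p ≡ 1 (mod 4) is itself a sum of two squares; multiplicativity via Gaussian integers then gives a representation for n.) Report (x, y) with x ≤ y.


Step 1: Factor n = 9089 = 61 · 149.
Step 2: Check the mod-4 condition on each prime factor: 61 ≡ 1 (mod 4), exponent 1; 149 ≡ 1 (mod 4), exponent 1.
All primes ≡ 3 (mod 4) appear to even exponent (or don't appear), so by the two-squares theorem n IS expressible as a sum of two squares.
Step 3: Build a representation. Here n = 61 · 149 is a product of primes ≡ 1 (mod 4). Each prime p ≡ 1 (mod 4) is itself a sum of two squares; find a² by testing p − a² for a perfect square:
  61: 61 − 1² = 60, 61 − 2² = 57, 61 − 3² = 52, 61 − 4² = 45, 61 − 5² = 36 = 6² ⇒ 61 = 5² + 6².
  149: 149 − 1² = 148, 149 − 2² = 145, 149 − 3² = 140, 149 − 4² = 133, 149 − 5² = 124, 149 − 6² = 113, 149 − 7² = 100 = 10² ⇒ 149 = 7² + 10².
  Combine using the Brahmagupta–Fibonacci identity (a² + b²)(c² + d²) = (ac − bd)² + (ad + bc)² = (ac + bd)² + (ad − bc)²:
  61 · 149 = 9089: from (5² + 6²)(7² + 10²), take (5·7 − 6·10, 5·10 + 6·7) = (35 − 60, 50 + 42) = (-25, 92); dropping signs (only squares matter) gives (25, 92); check 25² + 92² = 625 + 8464 = 9089 ✓.
Step 4: Order so x ≤ y and verify: 25² + 92² = 625 + 8464 = 9089 = n. ✓

n = 9089 = 25² + 92² (one valid representation with x ≤ y).


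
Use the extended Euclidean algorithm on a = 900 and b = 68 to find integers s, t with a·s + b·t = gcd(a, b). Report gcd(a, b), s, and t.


Euclidean algorithm on (900, 68) — divide until remainder is 0:
  900 = 13 · 68 + 16
  68 = 4 · 16 + 4
  16 = 4 · 4 + 0
gcd(900, 68) = 4.
Track Bezout coefficients alongside the remainders: start with r₀ = 900 = a·1 + b·0 (s = 1, t = 0) and r₁ = 68 = a·0 + b·1 (s = 0, t = 1); each new remainder r_{k+1} = r_{k-1} − q_k·r_k inherits s_{k+1} = s_{k-1} − q_k·s_k, t_{k+1} = t_{k-1} − q_k·t_k, so r_k = a·s_k + b·t_k at every step:
  q = 13: r = 16, s = 1 − 13·0 = 1, t = 0 − 13·1 = -13  (check: 900·1 + 68·(-13) = 16)
  q = 4: r = 4, s = 0 − 4·1 = -4, t = 1 − 4·(-13) = 53  (check: 900·(-4) + 68·53 = 4)
The row with r = 4 (the gcd) gives the Bezout coefficients s = -4, t = 53.
Result: 900 · (-4) + 68 · (53) = 4.

gcd(900, 68) = 4; s = -4, t = 53 (check: 900·(-4) + 68·53 = 4).


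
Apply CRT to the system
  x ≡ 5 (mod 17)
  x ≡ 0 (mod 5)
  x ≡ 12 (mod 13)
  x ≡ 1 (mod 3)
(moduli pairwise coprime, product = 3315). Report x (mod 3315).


Product of moduli M = 17 · 5 · 13 · 3 = 3315.
Merge one congruence at a time:
  Start: x ≡ 5 (mod 17).
  Combine with x ≡ 0 (mod 5); new modulus lcm = 85.
    Write x = 5 + 17·t and substitute into x ≡ 0 (mod 5): 17·t ≡ 0 − 5 = -5 (mod 5).
    Reduce coefficients mod 5: 2·t ≡ 0 (mod 5).
    The inverse of 2 mod 5 is 3 (since 2·3 = 6 = 1·5 + 1), so t ≡ 3·0 = 0 ≡ 0 (mod 5).
    Then x = 5 + 17·0 = 5, valid modulo lcm(17, 5) = 85: x ≡ 5 (mod 85).
  Combine with x ≡ 12 (mod 13); new modulus lcm = 1105.
    Write x = 5 + 85·t and substitute into x ≡ 12 (mod 13): 85·t ≡ 12 − 5 = 7 (mod 13).
    Reduce coefficients mod 13: 7·t ≡ 7 (mod 13).
    The inverse of 7 mod 13 is 2 (since 7·2 = 14 = 1·13 + 1), so t ≡ 2·7 = 14 ≡ 1 (mod 13).
    Then x = 5 + 85·1 = 90, valid modulo lcm(85, 13) = 1105: x ≡ 90 (mod 1105).
  Combine with x ≡ 1 (mod 3); new modulus lcm = 3315.
    Write x = 90 + 1105·t and substitute into x ≡ 1 (mod 3): 1105·t ≡ 1 − 90 = -89 (mod 3).
    Reduce coefficients mod 3: 1·t ≡ 1 (mod 3).
    So t ≡ 1 (mod 3).
    Then x = 90 + 1105·1 = 1195, valid modulo lcm(1105, 3) = 3315: x ≡ 1195 (mod 3315).
Verify against each original: 1195 mod 17 = 5, 1195 mod 5 = 0, 1195 mod 13 = 12, 1195 mod 3 = 1.

x ≡ 1195 (mod 3315).
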